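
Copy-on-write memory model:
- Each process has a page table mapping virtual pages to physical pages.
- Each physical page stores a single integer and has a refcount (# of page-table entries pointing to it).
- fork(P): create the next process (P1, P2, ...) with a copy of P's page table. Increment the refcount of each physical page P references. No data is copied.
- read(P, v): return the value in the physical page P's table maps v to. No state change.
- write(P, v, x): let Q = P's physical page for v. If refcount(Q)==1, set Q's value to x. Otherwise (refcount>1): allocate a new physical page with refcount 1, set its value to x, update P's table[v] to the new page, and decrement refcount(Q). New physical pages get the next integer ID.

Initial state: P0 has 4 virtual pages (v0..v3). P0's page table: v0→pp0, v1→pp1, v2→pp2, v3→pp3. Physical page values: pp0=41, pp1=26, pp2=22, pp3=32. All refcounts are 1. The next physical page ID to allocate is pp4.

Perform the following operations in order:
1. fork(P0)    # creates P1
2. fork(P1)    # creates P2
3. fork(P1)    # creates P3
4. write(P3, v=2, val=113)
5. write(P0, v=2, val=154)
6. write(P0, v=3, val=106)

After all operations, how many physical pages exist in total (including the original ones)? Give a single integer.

Op 1: fork(P0) -> P1. 4 ppages; refcounts: pp0:2 pp1:2 pp2:2 pp3:2
Op 2: fork(P1) -> P2. 4 ppages; refcounts: pp0:3 pp1:3 pp2:3 pp3:3
Op 3: fork(P1) -> P3. 4 ppages; refcounts: pp0:4 pp1:4 pp2:4 pp3:4
Op 4: write(P3, v2, 113). refcount(pp2)=4>1 -> COPY to pp4. 5 ppages; refcounts: pp0:4 pp1:4 pp2:3 pp3:4 pp4:1
Op 5: write(P0, v2, 154). refcount(pp2)=3>1 -> COPY to pp5. 6 ppages; refcounts: pp0:4 pp1:4 pp2:2 pp3:4 pp4:1 pp5:1
Op 6: write(P0, v3, 106). refcount(pp3)=4>1 -> COPY to pp6. 7 ppages; refcounts: pp0:4 pp1:4 pp2:2 pp3:3 pp4:1 pp5:1 pp6:1

Answer: 7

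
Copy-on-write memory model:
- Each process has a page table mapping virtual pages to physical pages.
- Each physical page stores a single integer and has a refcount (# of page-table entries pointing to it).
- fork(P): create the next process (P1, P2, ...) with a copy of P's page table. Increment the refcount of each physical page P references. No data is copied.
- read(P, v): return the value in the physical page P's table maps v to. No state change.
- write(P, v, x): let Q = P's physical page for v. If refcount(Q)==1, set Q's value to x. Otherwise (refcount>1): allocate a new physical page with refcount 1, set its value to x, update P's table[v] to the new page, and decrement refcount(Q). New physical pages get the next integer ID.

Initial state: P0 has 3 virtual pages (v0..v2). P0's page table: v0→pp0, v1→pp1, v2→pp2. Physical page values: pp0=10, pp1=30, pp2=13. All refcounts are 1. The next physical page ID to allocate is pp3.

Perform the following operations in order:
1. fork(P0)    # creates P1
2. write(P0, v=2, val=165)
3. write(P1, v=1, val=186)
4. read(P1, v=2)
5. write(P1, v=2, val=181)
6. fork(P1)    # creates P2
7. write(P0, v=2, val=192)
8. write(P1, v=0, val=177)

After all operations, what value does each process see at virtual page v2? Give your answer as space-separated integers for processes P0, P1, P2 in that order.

Answer: 192 181 181

Derivation:
Op 1: fork(P0) -> P1. 3 ppages; refcounts: pp0:2 pp1:2 pp2:2
Op 2: write(P0, v2, 165). refcount(pp2)=2>1 -> COPY to pp3. 4 ppages; refcounts: pp0:2 pp1:2 pp2:1 pp3:1
Op 3: write(P1, v1, 186). refcount(pp1)=2>1 -> COPY to pp4. 5 ppages; refcounts: pp0:2 pp1:1 pp2:1 pp3:1 pp4:1
Op 4: read(P1, v2) -> 13. No state change.
Op 5: write(P1, v2, 181). refcount(pp2)=1 -> write in place. 5 ppages; refcounts: pp0:2 pp1:1 pp2:1 pp3:1 pp4:1
Op 6: fork(P1) -> P2. 5 ppages; refcounts: pp0:3 pp1:1 pp2:2 pp3:1 pp4:2
Op 7: write(P0, v2, 192). refcount(pp3)=1 -> write in place. 5 ppages; refcounts: pp0:3 pp1:1 pp2:2 pp3:1 pp4:2
Op 8: write(P1, v0, 177). refcount(pp0)=3>1 -> COPY to pp5. 6 ppages; refcounts: pp0:2 pp1:1 pp2:2 pp3:1 pp4:2 pp5:1
P0: v2 -> pp3 = 192
P1: v2 -> pp2 = 181
P2: v2 -> pp2 = 181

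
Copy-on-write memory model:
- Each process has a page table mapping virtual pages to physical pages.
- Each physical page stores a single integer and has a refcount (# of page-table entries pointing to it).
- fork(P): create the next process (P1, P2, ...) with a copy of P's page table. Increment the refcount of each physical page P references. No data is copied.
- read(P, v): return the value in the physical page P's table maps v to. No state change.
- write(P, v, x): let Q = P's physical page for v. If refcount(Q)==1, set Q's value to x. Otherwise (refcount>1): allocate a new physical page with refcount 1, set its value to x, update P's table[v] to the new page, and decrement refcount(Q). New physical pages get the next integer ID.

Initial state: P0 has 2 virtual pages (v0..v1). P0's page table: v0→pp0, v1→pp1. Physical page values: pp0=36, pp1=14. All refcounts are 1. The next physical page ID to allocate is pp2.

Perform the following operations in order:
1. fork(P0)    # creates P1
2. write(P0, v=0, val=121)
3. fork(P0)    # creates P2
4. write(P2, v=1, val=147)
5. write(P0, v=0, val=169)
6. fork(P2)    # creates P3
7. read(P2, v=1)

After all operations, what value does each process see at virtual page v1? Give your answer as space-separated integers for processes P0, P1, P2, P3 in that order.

Op 1: fork(P0) -> P1. 2 ppages; refcounts: pp0:2 pp1:2
Op 2: write(P0, v0, 121). refcount(pp0)=2>1 -> COPY to pp2. 3 ppages; refcounts: pp0:1 pp1:2 pp2:1
Op 3: fork(P0) -> P2. 3 ppages; refcounts: pp0:1 pp1:3 pp2:2
Op 4: write(P2, v1, 147). refcount(pp1)=3>1 -> COPY to pp3. 4 ppages; refcounts: pp0:1 pp1:2 pp2:2 pp3:1
Op 5: write(P0, v0, 169). refcount(pp2)=2>1 -> COPY to pp4. 5 ppages; refcounts: pp0:1 pp1:2 pp2:1 pp3:1 pp4:1
Op 6: fork(P2) -> P3. 5 ppages; refcounts: pp0:1 pp1:2 pp2:2 pp3:2 pp4:1
Op 7: read(P2, v1) -> 147. No state change.
P0: v1 -> pp1 = 14
P1: v1 -> pp1 = 14
P2: v1 -> pp3 = 147
P3: v1 -> pp3 = 147

Answer: 14 14 147 147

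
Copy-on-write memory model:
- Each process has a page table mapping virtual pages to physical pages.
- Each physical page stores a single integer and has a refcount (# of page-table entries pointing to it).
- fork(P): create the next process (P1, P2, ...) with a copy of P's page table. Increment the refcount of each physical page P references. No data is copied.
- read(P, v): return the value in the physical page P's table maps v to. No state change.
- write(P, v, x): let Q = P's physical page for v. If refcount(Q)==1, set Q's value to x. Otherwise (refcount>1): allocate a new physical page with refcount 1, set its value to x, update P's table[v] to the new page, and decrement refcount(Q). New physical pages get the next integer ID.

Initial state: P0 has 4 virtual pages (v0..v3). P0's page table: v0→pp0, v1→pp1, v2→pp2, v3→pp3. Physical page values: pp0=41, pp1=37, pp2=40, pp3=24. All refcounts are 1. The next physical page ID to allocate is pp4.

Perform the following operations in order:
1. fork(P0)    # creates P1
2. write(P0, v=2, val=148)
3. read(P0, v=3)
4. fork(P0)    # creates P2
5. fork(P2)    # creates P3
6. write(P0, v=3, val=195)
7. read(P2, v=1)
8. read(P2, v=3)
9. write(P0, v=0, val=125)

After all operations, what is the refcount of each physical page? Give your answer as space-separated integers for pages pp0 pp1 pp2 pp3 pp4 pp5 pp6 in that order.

Answer: 3 4 1 3 3 1 1

Derivation:
Op 1: fork(P0) -> P1. 4 ppages; refcounts: pp0:2 pp1:2 pp2:2 pp3:2
Op 2: write(P0, v2, 148). refcount(pp2)=2>1 -> COPY to pp4. 5 ppages; refcounts: pp0:2 pp1:2 pp2:1 pp3:2 pp4:1
Op 3: read(P0, v3) -> 24. No state change.
Op 4: fork(P0) -> P2. 5 ppages; refcounts: pp0:3 pp1:3 pp2:1 pp3:3 pp4:2
Op 5: fork(P2) -> P3. 5 ppages; refcounts: pp0:4 pp1:4 pp2:1 pp3:4 pp4:3
Op 6: write(P0, v3, 195). refcount(pp3)=4>1 -> COPY to pp5. 6 ppages; refcounts: pp0:4 pp1:4 pp2:1 pp3:3 pp4:3 pp5:1
Op 7: read(P2, v1) -> 37. No state change.
Op 8: read(P2, v3) -> 24. No state change.
Op 9: write(P0, v0, 125). refcount(pp0)=4>1 -> COPY to pp6. 7 ppages; refcounts: pp0:3 pp1:4 pp2:1 pp3:3 pp4:3 pp5:1 pp6:1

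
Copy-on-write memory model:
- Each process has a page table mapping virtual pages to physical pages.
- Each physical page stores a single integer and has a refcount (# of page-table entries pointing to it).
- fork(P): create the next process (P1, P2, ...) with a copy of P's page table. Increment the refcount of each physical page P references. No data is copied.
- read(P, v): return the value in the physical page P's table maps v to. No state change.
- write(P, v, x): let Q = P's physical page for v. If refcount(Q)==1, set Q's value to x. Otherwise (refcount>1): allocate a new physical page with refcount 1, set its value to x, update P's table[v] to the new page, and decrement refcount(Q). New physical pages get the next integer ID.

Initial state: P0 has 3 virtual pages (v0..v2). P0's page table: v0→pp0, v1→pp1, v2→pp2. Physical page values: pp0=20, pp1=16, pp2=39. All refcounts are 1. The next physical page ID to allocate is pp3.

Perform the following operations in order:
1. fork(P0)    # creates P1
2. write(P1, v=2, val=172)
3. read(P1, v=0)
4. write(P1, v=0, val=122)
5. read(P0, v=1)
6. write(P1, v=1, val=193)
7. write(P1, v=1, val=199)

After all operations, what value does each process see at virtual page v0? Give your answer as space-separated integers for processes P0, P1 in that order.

Answer: 20 122

Derivation:
Op 1: fork(P0) -> P1. 3 ppages; refcounts: pp0:2 pp1:2 pp2:2
Op 2: write(P1, v2, 172). refcount(pp2)=2>1 -> COPY to pp3. 4 ppages; refcounts: pp0:2 pp1:2 pp2:1 pp3:1
Op 3: read(P1, v0) -> 20. No state change.
Op 4: write(P1, v0, 122). refcount(pp0)=2>1 -> COPY to pp4. 5 ppages; refcounts: pp0:1 pp1:2 pp2:1 pp3:1 pp4:1
Op 5: read(P0, v1) -> 16. No state change.
Op 6: write(P1, v1, 193). refcount(pp1)=2>1 -> COPY to pp5. 6 ppages; refcounts: pp0:1 pp1:1 pp2:1 pp3:1 pp4:1 pp5:1
Op 7: write(P1, v1, 199). refcount(pp5)=1 -> write in place. 6 ppages; refcounts: pp0:1 pp1:1 pp2:1 pp3:1 pp4:1 pp5:1
P0: v0 -> pp0 = 20
P1: v0 -> pp4 = 122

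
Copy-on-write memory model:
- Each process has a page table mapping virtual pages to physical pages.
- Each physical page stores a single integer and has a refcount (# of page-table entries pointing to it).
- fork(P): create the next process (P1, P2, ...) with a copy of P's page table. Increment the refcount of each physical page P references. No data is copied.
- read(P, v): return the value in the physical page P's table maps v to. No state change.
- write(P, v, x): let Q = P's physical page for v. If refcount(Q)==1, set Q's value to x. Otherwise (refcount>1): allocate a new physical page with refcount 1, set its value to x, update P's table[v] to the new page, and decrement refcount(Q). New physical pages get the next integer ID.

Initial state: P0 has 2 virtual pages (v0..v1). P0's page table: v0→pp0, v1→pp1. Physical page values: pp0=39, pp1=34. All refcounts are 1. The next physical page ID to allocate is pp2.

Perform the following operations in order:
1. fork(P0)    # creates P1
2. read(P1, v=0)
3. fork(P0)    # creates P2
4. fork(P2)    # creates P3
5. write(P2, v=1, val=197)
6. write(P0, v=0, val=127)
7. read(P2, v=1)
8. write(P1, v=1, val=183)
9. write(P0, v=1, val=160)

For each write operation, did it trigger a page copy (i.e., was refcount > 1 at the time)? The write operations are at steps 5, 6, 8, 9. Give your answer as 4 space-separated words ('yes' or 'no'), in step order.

Op 1: fork(P0) -> P1. 2 ppages; refcounts: pp0:2 pp1:2
Op 2: read(P1, v0) -> 39. No state change.
Op 3: fork(P0) -> P2. 2 ppages; refcounts: pp0:3 pp1:3
Op 4: fork(P2) -> P3. 2 ppages; refcounts: pp0:4 pp1:4
Op 5: write(P2, v1, 197). refcount(pp1)=4>1 -> COPY to pp2. 3 ppages; refcounts: pp0:4 pp1:3 pp2:1
Op 6: write(P0, v0, 127). refcount(pp0)=4>1 -> COPY to pp3. 4 ppages; refcounts: pp0:3 pp1:3 pp2:1 pp3:1
Op 7: read(P2, v1) -> 197. No state change.
Op 8: write(P1, v1, 183). refcount(pp1)=3>1 -> COPY to pp4. 5 ppages; refcounts: pp0:3 pp1:2 pp2:1 pp3:1 pp4:1
Op 9: write(P0, v1, 160). refcount(pp1)=2>1 -> COPY to pp5. 6 ppages; refcounts: pp0:3 pp1:1 pp2:1 pp3:1 pp4:1 pp5:1

yes yes yes yes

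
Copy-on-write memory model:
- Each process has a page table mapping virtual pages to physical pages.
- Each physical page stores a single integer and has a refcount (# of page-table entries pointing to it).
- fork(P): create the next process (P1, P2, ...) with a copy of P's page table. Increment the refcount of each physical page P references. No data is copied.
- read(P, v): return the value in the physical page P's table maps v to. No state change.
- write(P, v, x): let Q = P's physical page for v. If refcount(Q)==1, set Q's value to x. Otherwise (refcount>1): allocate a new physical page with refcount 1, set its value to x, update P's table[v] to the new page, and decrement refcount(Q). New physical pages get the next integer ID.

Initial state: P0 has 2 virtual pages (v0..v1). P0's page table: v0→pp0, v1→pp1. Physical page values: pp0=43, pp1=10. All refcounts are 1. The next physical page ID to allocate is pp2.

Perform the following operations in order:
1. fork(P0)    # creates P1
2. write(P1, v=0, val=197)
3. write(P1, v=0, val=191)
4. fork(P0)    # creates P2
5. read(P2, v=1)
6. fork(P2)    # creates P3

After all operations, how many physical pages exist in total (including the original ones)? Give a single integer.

Op 1: fork(P0) -> P1. 2 ppages; refcounts: pp0:2 pp1:2
Op 2: write(P1, v0, 197). refcount(pp0)=2>1 -> COPY to pp2. 3 ppages; refcounts: pp0:1 pp1:2 pp2:1
Op 3: write(P1, v0, 191). refcount(pp2)=1 -> write in place. 3 ppages; refcounts: pp0:1 pp1:2 pp2:1
Op 4: fork(P0) -> P2. 3 ppages; refcounts: pp0:2 pp1:3 pp2:1
Op 5: read(P2, v1) -> 10. No state change.
Op 6: fork(P2) -> P3. 3 ppages; refcounts: pp0:3 pp1:4 pp2:1

Answer: 3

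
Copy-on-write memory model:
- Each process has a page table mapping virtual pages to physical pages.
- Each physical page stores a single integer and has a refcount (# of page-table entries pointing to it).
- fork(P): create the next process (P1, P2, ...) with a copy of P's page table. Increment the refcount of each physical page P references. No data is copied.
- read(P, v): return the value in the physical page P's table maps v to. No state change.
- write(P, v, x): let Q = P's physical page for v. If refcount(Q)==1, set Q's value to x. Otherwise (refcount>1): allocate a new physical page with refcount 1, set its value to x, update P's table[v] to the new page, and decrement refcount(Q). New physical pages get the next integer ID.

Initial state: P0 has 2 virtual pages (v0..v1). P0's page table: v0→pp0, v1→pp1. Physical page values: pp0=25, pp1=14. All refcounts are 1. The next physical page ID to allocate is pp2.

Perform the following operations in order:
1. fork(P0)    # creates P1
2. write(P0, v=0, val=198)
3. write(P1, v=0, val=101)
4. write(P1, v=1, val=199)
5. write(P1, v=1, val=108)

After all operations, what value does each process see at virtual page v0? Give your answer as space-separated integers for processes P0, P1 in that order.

Answer: 198 101

Derivation:
Op 1: fork(P0) -> P1. 2 ppages; refcounts: pp0:2 pp1:2
Op 2: write(P0, v0, 198). refcount(pp0)=2>1 -> COPY to pp2. 3 ppages; refcounts: pp0:1 pp1:2 pp2:1
Op 3: write(P1, v0, 101). refcount(pp0)=1 -> write in place. 3 ppages; refcounts: pp0:1 pp1:2 pp2:1
Op 4: write(P1, v1, 199). refcount(pp1)=2>1 -> COPY to pp3. 4 ppages; refcounts: pp0:1 pp1:1 pp2:1 pp3:1
Op 5: write(P1, v1, 108). refcount(pp3)=1 -> write in place. 4 ppages; refcounts: pp0:1 pp1:1 pp2:1 pp3:1
P0: v0 -> pp2 = 198
P1: v0 -> pp0 = 101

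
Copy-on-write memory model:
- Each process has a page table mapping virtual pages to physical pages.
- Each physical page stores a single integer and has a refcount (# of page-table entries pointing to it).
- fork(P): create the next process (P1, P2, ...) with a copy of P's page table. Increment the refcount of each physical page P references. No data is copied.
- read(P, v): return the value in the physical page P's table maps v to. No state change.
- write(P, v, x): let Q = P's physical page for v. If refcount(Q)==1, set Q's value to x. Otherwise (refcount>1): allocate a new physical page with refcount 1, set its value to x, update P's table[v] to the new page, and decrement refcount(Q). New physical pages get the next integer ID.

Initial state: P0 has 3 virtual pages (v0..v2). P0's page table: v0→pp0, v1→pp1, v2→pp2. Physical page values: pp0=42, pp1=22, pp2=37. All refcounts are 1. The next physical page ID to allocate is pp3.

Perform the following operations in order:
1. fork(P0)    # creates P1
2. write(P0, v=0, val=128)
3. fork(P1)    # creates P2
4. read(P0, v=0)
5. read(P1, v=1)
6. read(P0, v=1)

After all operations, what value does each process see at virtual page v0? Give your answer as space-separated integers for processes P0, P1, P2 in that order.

Answer: 128 42 42

Derivation:
Op 1: fork(P0) -> P1. 3 ppages; refcounts: pp0:2 pp1:2 pp2:2
Op 2: write(P0, v0, 128). refcount(pp0)=2>1 -> COPY to pp3. 4 ppages; refcounts: pp0:1 pp1:2 pp2:2 pp3:1
Op 3: fork(P1) -> P2. 4 ppages; refcounts: pp0:2 pp1:3 pp2:3 pp3:1
Op 4: read(P0, v0) -> 128. No state change.
Op 5: read(P1, v1) -> 22. No state change.
Op 6: read(P0, v1) -> 22. No state change.
P0: v0 -> pp3 = 128
P1: v0 -> pp0 = 42
P2: v0 -> pp0 = 42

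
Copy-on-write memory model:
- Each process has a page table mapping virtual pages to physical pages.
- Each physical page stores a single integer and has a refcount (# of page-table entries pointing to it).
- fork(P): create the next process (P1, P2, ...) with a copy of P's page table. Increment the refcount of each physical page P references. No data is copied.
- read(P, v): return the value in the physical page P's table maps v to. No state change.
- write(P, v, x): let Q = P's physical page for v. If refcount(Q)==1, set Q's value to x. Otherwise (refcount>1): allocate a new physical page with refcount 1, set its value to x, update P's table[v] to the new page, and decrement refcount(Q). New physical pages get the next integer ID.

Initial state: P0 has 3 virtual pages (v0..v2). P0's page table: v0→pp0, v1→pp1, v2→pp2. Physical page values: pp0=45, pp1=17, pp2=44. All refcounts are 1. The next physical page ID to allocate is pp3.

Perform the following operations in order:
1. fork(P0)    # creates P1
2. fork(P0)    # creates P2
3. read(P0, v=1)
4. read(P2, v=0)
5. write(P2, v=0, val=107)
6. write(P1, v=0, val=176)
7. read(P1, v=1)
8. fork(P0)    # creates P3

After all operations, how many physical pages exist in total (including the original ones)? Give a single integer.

Op 1: fork(P0) -> P1. 3 ppages; refcounts: pp0:2 pp1:2 pp2:2
Op 2: fork(P0) -> P2. 3 ppages; refcounts: pp0:3 pp1:3 pp2:3
Op 3: read(P0, v1) -> 17. No state change.
Op 4: read(P2, v0) -> 45. No state change.
Op 5: write(P2, v0, 107). refcount(pp0)=3>1 -> COPY to pp3. 4 ppages; refcounts: pp0:2 pp1:3 pp2:3 pp3:1
Op 6: write(P1, v0, 176). refcount(pp0)=2>1 -> COPY to pp4. 5 ppages; refcounts: pp0:1 pp1:3 pp2:3 pp3:1 pp4:1
Op 7: read(P1, v1) -> 17. No state change.
Op 8: fork(P0) -> P3. 5 ppages; refcounts: pp0:2 pp1:4 pp2:4 pp3:1 pp4:1

Answer: 5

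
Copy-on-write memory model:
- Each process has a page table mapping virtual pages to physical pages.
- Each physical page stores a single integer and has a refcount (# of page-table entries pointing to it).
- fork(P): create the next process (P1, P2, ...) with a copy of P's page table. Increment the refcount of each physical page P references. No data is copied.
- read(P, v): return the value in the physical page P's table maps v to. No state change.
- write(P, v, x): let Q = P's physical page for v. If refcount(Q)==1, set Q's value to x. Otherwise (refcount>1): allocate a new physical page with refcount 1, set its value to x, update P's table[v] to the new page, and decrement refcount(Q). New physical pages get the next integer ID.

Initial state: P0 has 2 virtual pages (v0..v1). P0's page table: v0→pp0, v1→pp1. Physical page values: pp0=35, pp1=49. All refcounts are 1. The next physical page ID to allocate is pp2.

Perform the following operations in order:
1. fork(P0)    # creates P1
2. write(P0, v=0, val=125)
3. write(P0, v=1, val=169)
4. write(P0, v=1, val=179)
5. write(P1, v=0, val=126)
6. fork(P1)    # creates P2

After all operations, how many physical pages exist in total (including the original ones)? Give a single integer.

Op 1: fork(P0) -> P1. 2 ppages; refcounts: pp0:2 pp1:2
Op 2: write(P0, v0, 125). refcount(pp0)=2>1 -> COPY to pp2. 3 ppages; refcounts: pp0:1 pp1:2 pp2:1
Op 3: write(P0, v1, 169). refcount(pp1)=2>1 -> COPY to pp3. 4 ppages; refcounts: pp0:1 pp1:1 pp2:1 pp3:1
Op 4: write(P0, v1, 179). refcount(pp3)=1 -> write in place. 4 ppages; refcounts: pp0:1 pp1:1 pp2:1 pp3:1
Op 5: write(P1, v0, 126). refcount(pp0)=1 -> write in place. 4 ppages; refcounts: pp0:1 pp1:1 pp2:1 pp3:1
Op 6: fork(P1) -> P2. 4 ppages; refcounts: pp0:2 pp1:2 pp2:1 pp3:1

Answer: 4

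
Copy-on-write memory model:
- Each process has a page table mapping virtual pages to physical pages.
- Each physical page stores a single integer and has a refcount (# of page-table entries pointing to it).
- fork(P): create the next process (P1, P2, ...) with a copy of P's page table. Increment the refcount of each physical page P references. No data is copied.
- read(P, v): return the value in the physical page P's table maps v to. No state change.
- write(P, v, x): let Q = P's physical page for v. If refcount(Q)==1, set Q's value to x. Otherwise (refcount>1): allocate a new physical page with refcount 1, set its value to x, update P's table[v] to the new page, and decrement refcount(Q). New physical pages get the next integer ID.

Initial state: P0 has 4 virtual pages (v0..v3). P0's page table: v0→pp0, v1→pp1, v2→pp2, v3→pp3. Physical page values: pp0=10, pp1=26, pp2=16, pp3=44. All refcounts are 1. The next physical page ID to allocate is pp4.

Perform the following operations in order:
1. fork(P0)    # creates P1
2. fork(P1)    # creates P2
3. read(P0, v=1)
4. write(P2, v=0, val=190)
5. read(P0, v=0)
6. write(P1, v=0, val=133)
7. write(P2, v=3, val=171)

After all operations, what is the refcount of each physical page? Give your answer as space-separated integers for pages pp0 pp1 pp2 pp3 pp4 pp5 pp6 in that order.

Op 1: fork(P0) -> P1. 4 ppages; refcounts: pp0:2 pp1:2 pp2:2 pp3:2
Op 2: fork(P1) -> P2. 4 ppages; refcounts: pp0:3 pp1:3 pp2:3 pp3:3
Op 3: read(P0, v1) -> 26. No state change.
Op 4: write(P2, v0, 190). refcount(pp0)=3>1 -> COPY to pp4. 5 ppages; refcounts: pp0:2 pp1:3 pp2:3 pp3:3 pp4:1
Op 5: read(P0, v0) -> 10. No state change.
Op 6: write(P1, v0, 133). refcount(pp0)=2>1 -> COPY to pp5. 6 ppages; refcounts: pp0:1 pp1:3 pp2:3 pp3:3 pp4:1 pp5:1
Op 7: write(P2, v3, 171). refcount(pp3)=3>1 -> COPY to pp6. 7 ppages; refcounts: pp0:1 pp1:3 pp2:3 pp3:2 pp4:1 pp5:1 pp6:1

Answer: 1 3 3 2 1 1 1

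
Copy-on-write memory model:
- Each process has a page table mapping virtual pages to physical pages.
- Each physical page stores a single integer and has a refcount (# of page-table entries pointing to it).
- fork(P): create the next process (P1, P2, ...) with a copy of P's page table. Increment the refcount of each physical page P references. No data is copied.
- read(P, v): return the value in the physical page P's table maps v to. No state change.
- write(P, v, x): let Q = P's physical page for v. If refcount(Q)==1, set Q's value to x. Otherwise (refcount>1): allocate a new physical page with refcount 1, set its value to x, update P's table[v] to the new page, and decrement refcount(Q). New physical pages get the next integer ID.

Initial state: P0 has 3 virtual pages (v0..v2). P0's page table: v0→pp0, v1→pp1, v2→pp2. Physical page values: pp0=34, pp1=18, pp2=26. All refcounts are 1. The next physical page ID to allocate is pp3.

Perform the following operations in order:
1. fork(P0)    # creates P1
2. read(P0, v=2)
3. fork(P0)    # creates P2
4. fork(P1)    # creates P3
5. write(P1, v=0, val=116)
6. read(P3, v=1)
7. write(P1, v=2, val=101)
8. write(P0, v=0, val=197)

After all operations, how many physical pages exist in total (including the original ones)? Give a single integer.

Op 1: fork(P0) -> P1. 3 ppages; refcounts: pp0:2 pp1:2 pp2:2
Op 2: read(P0, v2) -> 26. No state change.
Op 3: fork(P0) -> P2. 3 ppages; refcounts: pp0:3 pp1:3 pp2:3
Op 4: fork(P1) -> P3. 3 ppages; refcounts: pp0:4 pp1:4 pp2:4
Op 5: write(P1, v0, 116). refcount(pp0)=4>1 -> COPY to pp3. 4 ppages; refcounts: pp0:3 pp1:4 pp2:4 pp3:1
Op 6: read(P3, v1) -> 18. No state change.
Op 7: write(P1, v2, 101). refcount(pp2)=4>1 -> COPY to pp4. 5 ppages; refcounts: pp0:3 pp1:4 pp2:3 pp3:1 pp4:1
Op 8: write(P0, v0, 197). refcount(pp0)=3>1 -> COPY to pp5. 6 ppages; refcounts: pp0:2 pp1:4 pp2:3 pp3:1 pp4:1 pp5:1

Answer: 6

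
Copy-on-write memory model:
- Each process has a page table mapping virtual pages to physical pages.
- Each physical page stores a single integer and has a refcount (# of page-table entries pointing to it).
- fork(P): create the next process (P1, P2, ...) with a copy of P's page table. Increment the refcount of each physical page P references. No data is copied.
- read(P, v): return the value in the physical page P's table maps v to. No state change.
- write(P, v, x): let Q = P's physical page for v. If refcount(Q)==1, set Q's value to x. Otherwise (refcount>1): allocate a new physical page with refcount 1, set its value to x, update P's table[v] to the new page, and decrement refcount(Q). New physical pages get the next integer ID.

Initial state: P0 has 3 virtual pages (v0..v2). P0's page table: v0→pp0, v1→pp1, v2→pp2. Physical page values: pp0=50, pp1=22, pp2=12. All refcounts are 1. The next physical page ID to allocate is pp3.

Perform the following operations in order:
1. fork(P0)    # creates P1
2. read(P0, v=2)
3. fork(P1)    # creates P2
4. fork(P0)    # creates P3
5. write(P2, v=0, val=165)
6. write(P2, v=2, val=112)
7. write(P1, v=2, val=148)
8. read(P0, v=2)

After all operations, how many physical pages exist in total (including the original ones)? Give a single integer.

Answer: 6

Derivation:
Op 1: fork(P0) -> P1. 3 ppages; refcounts: pp0:2 pp1:2 pp2:2
Op 2: read(P0, v2) -> 12. No state change.
Op 3: fork(P1) -> P2. 3 ppages; refcounts: pp0:3 pp1:3 pp2:3
Op 4: fork(P0) -> P3. 3 ppages; refcounts: pp0:4 pp1:4 pp2:4
Op 5: write(P2, v0, 165). refcount(pp0)=4>1 -> COPY to pp3. 4 ppages; refcounts: pp0:3 pp1:4 pp2:4 pp3:1
Op 6: write(P2, v2, 112). refcount(pp2)=4>1 -> COPY to pp4. 5 ppages; refcounts: pp0:3 pp1:4 pp2:3 pp3:1 pp4:1
Op 7: write(P1, v2, 148). refcount(pp2)=3>1 -> COPY to pp5. 6 ppages; refcounts: pp0:3 pp1:4 pp2:2 pp3:1 pp4:1 pp5:1
Op 8: read(P0, v2) -> 12. No state change.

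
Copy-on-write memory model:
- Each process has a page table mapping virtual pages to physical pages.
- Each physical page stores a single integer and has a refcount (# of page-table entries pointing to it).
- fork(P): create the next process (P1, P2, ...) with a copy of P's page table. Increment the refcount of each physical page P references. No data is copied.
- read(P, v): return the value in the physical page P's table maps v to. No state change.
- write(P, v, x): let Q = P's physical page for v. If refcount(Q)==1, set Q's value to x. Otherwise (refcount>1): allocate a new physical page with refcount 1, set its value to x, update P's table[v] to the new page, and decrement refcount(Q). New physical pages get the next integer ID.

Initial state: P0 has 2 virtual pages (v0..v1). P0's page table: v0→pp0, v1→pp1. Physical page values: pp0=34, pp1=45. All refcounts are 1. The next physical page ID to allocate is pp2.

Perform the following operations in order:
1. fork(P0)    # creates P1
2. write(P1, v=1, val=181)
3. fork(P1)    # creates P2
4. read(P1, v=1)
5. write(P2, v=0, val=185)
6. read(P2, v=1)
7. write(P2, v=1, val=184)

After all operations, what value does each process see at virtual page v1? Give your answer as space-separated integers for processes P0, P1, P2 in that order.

Answer: 45 181 184

Derivation:
Op 1: fork(P0) -> P1. 2 ppages; refcounts: pp0:2 pp1:2
Op 2: write(P1, v1, 181). refcount(pp1)=2>1 -> COPY to pp2. 3 ppages; refcounts: pp0:2 pp1:1 pp2:1
Op 3: fork(P1) -> P2. 3 ppages; refcounts: pp0:3 pp1:1 pp2:2
Op 4: read(P1, v1) -> 181. No state change.
Op 5: write(P2, v0, 185). refcount(pp0)=3>1 -> COPY to pp3. 4 ppages; refcounts: pp0:2 pp1:1 pp2:2 pp3:1
Op 6: read(P2, v1) -> 181. No state change.
Op 7: write(P2, v1, 184). refcount(pp2)=2>1 -> COPY to pp4. 5 ppages; refcounts: pp0:2 pp1:1 pp2:1 pp3:1 pp4:1
P0: v1 -> pp1 = 45
P1: v1 -> pp2 = 181
P2: v1 -> pp4 = 184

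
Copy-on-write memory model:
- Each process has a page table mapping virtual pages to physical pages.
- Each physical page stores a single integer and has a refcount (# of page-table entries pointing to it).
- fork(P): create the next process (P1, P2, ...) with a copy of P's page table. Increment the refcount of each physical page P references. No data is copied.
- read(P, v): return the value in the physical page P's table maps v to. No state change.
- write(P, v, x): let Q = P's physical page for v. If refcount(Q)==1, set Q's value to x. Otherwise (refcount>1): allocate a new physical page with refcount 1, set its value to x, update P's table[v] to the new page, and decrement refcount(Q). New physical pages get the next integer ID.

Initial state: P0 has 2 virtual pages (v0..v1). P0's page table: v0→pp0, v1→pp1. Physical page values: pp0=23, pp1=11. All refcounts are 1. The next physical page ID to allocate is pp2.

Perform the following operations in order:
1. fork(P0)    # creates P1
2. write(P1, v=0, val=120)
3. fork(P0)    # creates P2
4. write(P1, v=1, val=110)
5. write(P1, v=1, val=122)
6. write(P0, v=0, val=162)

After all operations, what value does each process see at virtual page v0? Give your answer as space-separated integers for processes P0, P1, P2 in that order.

Answer: 162 120 23

Derivation:
Op 1: fork(P0) -> P1. 2 ppages; refcounts: pp0:2 pp1:2
Op 2: write(P1, v0, 120). refcount(pp0)=2>1 -> COPY to pp2. 3 ppages; refcounts: pp0:1 pp1:2 pp2:1
Op 3: fork(P0) -> P2. 3 ppages; refcounts: pp0:2 pp1:3 pp2:1
Op 4: write(P1, v1, 110). refcount(pp1)=3>1 -> COPY to pp3. 4 ppages; refcounts: pp0:2 pp1:2 pp2:1 pp3:1
Op 5: write(P1, v1, 122). refcount(pp3)=1 -> write in place. 4 ppages; refcounts: pp0:2 pp1:2 pp2:1 pp3:1
Op 6: write(P0, v0, 162). refcount(pp0)=2>1 -> COPY to pp4. 5 ppages; refcounts: pp0:1 pp1:2 pp2:1 pp3:1 pp4:1
P0: v0 -> pp4 = 162
P1: v0 -> pp2 = 120
P2: v0 -> pp0 = 23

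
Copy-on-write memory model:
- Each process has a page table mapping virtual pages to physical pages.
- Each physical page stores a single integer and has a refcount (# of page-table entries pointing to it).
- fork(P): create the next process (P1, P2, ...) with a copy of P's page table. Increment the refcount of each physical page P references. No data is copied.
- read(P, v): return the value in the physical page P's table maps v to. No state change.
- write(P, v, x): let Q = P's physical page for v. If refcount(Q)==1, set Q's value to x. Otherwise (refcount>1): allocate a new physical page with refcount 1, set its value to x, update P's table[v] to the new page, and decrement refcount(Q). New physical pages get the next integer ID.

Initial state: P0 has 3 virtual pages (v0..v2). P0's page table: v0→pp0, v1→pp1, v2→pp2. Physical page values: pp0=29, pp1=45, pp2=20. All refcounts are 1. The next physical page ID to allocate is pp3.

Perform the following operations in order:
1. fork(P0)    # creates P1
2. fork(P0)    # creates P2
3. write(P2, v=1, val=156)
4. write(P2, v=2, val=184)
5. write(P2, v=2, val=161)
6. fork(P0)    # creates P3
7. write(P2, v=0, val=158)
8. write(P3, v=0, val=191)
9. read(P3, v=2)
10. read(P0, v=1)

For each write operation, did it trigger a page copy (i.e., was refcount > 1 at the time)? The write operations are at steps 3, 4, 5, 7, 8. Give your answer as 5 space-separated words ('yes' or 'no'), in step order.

Op 1: fork(P0) -> P1. 3 ppages; refcounts: pp0:2 pp1:2 pp2:2
Op 2: fork(P0) -> P2. 3 ppages; refcounts: pp0:3 pp1:3 pp2:3
Op 3: write(P2, v1, 156). refcount(pp1)=3>1 -> COPY to pp3. 4 ppages; refcounts: pp0:3 pp1:2 pp2:3 pp3:1
Op 4: write(P2, v2, 184). refcount(pp2)=3>1 -> COPY to pp4. 5 ppages; refcounts: pp0:3 pp1:2 pp2:2 pp3:1 pp4:1
Op 5: write(P2, v2, 161). refcount(pp4)=1 -> write in place. 5 ppages; refcounts: pp0:3 pp1:2 pp2:2 pp3:1 pp4:1
Op 6: fork(P0) -> P3. 5 ppages; refcounts: pp0:4 pp1:3 pp2:3 pp3:1 pp4:1
Op 7: write(P2, v0, 158). refcount(pp0)=4>1 -> COPY to pp5. 6 ppages; refcounts: pp0:3 pp1:3 pp2:3 pp3:1 pp4:1 pp5:1
Op 8: write(P3, v0, 191). refcount(pp0)=3>1 -> COPY to pp6. 7 ppages; refcounts: pp0:2 pp1:3 pp2:3 pp3:1 pp4:1 pp5:1 pp6:1
Op 9: read(P3, v2) -> 20. No state change.
Op 10: read(P0, v1) -> 45. No state change.

yes yes no yes yes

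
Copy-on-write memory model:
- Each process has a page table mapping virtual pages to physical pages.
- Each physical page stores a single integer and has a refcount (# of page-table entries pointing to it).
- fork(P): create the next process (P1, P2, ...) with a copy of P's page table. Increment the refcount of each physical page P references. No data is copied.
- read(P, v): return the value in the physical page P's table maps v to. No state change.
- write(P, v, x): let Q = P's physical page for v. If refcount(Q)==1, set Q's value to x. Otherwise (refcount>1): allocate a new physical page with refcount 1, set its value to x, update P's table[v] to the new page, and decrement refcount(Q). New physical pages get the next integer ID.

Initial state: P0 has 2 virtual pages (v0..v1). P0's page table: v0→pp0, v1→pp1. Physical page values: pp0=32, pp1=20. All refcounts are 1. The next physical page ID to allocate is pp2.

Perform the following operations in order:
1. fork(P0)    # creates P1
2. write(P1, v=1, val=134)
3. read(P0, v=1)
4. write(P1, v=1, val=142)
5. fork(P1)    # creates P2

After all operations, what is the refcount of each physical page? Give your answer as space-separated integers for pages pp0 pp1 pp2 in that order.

Op 1: fork(P0) -> P1. 2 ppages; refcounts: pp0:2 pp1:2
Op 2: write(P1, v1, 134). refcount(pp1)=2>1 -> COPY to pp2. 3 ppages; refcounts: pp0:2 pp1:1 pp2:1
Op 3: read(P0, v1) -> 20. No state change.
Op 4: write(P1, v1, 142). refcount(pp2)=1 -> write in place. 3 ppages; refcounts: pp0:2 pp1:1 pp2:1
Op 5: fork(P1) -> P2. 3 ppages; refcounts: pp0:3 pp1:1 pp2:2

Answer: 3 1 2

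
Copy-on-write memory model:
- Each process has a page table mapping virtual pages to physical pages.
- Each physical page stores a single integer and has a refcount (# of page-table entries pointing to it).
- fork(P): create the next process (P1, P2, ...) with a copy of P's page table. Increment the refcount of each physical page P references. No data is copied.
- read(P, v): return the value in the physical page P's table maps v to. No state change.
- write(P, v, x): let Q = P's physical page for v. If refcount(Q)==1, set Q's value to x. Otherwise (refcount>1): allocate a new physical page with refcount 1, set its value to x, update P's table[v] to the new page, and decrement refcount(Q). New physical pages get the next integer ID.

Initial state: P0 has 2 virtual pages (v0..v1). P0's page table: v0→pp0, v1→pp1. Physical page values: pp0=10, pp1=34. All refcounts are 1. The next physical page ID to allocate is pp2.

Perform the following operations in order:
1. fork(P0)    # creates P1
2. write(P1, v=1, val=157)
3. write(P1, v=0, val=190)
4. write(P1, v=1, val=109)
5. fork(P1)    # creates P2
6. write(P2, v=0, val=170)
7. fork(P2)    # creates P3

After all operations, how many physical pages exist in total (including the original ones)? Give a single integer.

Op 1: fork(P0) -> P1. 2 ppages; refcounts: pp0:2 pp1:2
Op 2: write(P1, v1, 157). refcount(pp1)=2>1 -> COPY to pp2. 3 ppages; refcounts: pp0:2 pp1:1 pp2:1
Op 3: write(P1, v0, 190). refcount(pp0)=2>1 -> COPY to pp3. 4 ppages; refcounts: pp0:1 pp1:1 pp2:1 pp3:1
Op 4: write(P1, v1, 109). refcount(pp2)=1 -> write in place. 4 ppages; refcounts: pp0:1 pp1:1 pp2:1 pp3:1
Op 5: fork(P1) -> P2. 4 ppages; refcounts: pp0:1 pp1:1 pp2:2 pp3:2
Op 6: write(P2, v0, 170). refcount(pp3)=2>1 -> COPY to pp4. 5 ppages; refcounts: pp0:1 pp1:1 pp2:2 pp3:1 pp4:1
Op 7: fork(P2) -> P3. 5 ppages; refcounts: pp0:1 pp1:1 pp2:3 pp3:1 pp4:2

Answer: 5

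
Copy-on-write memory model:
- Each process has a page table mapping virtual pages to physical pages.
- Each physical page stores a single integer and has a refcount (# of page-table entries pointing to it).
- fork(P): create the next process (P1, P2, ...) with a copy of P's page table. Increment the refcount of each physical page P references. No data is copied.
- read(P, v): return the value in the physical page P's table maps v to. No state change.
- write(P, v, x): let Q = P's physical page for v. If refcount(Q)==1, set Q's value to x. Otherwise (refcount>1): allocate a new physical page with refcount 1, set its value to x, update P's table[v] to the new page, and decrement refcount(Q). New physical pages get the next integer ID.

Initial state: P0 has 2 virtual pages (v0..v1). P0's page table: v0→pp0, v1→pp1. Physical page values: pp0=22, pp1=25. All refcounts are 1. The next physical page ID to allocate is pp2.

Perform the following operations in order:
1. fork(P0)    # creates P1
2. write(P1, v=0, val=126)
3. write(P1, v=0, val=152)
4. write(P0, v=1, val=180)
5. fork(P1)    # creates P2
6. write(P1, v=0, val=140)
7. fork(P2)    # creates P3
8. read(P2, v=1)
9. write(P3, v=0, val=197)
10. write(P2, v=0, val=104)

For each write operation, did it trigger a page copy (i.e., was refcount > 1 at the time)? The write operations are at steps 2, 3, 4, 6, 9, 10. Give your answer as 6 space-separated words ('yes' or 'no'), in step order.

Op 1: fork(P0) -> P1. 2 ppages; refcounts: pp0:2 pp1:2
Op 2: write(P1, v0, 126). refcount(pp0)=2>1 -> COPY to pp2. 3 ppages; refcounts: pp0:1 pp1:2 pp2:1
Op 3: write(P1, v0, 152). refcount(pp2)=1 -> write in place. 3 ppages; refcounts: pp0:1 pp1:2 pp2:1
Op 4: write(P0, v1, 180). refcount(pp1)=2>1 -> COPY to pp3. 4 ppages; refcounts: pp0:1 pp1:1 pp2:1 pp3:1
Op 5: fork(P1) -> P2. 4 ppages; refcounts: pp0:1 pp1:2 pp2:2 pp3:1
Op 6: write(P1, v0, 140). refcount(pp2)=2>1 -> COPY to pp4. 5 ppages; refcounts: pp0:1 pp1:2 pp2:1 pp3:1 pp4:1
Op 7: fork(P2) -> P3. 5 ppages; refcounts: pp0:1 pp1:3 pp2:2 pp3:1 pp4:1
Op 8: read(P2, v1) -> 25. No state change.
Op 9: write(P3, v0, 197). refcount(pp2)=2>1 -> COPY to pp5. 6 ppages; refcounts: pp0:1 pp1:3 pp2:1 pp3:1 pp4:1 pp5:1
Op 10: write(P2, v0, 104). refcount(pp2)=1 -> write in place. 6 ppages; refcounts: pp0:1 pp1:3 pp2:1 pp3:1 pp4:1 pp5:1

yes no yes yes yes no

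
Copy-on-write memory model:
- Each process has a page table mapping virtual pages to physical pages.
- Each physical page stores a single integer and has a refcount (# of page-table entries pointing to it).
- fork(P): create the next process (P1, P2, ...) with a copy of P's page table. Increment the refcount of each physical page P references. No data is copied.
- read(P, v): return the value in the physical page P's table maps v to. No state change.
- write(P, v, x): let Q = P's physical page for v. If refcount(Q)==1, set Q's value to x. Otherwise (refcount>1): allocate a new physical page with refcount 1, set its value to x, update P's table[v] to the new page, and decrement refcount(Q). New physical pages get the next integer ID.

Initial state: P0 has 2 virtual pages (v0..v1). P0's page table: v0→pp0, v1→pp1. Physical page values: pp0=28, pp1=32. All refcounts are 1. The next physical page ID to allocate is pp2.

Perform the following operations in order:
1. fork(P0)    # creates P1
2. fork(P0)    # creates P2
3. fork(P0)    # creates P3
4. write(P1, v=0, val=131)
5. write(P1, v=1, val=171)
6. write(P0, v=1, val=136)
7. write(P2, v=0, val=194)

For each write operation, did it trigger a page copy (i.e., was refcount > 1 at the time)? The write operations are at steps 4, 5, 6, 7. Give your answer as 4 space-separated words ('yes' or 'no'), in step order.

Op 1: fork(P0) -> P1. 2 ppages; refcounts: pp0:2 pp1:2
Op 2: fork(P0) -> P2. 2 ppages; refcounts: pp0:3 pp1:3
Op 3: fork(P0) -> P3. 2 ppages; refcounts: pp0:4 pp1:4
Op 4: write(P1, v0, 131). refcount(pp0)=4>1 -> COPY to pp2. 3 ppages; refcounts: pp0:3 pp1:4 pp2:1
Op 5: write(P1, v1, 171). refcount(pp1)=4>1 -> COPY to pp3. 4 ppages; refcounts: pp0:3 pp1:3 pp2:1 pp3:1
Op 6: write(P0, v1, 136). refcount(pp1)=3>1 -> COPY to pp4. 5 ppages; refcounts: pp0:3 pp1:2 pp2:1 pp3:1 pp4:1
Op 7: write(P2, v0, 194). refcount(pp0)=3>1 -> COPY to pp5. 6 ppages; refcounts: pp0:2 pp1:2 pp2:1 pp3:1 pp4:1 pp5:1

yes yes yes yes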